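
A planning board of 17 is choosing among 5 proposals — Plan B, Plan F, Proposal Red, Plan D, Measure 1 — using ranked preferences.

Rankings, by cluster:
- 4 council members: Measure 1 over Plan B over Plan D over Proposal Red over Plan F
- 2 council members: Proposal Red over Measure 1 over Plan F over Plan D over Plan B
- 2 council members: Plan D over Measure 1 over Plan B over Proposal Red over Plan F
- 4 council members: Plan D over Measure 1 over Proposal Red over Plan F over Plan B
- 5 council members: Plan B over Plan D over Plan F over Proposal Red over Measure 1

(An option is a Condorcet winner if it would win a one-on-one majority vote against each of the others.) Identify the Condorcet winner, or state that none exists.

none

Pairwise majorities:
Plan B vs Plan F: Plan B, 11–6.
Plan B vs Proposal Red: Plan B is ranked higher on 4+2+5 = 11 ballots, Proposal Red on 6. Plan B wins 11–6.
Plan B vs Plan D: Plan B wins 9–8.
Plan B vs Measure 1: 5 to 12, Measure 1.
Plan F vs Proposal Red: Proposal Red, 12–5.
Plan F vs Plan D: Plan D, 15–2.
Plan F vs Measure 1: 5 for Plan F, 12 for Measure 1 — Measure 1 by 12–5.
Proposal Red–Plan D: Plan D 15–2.
Proposal Red–Measure 1: Measure 1 10–7.
Plan D vs Measure 1: 2+4+5 = 11 for Plan D, 6 for Measure 1 — Plan D by 11–6.
Each option drops at least one matchup (Plan B loses to Measure 1; Plan F loses to Plan B; Proposal Red loses to Plan B; Plan D loses to Plan B; Measure 1 loses to Plan D); the cycle Plan B beats Plan D beats Measure 1 beats Plan B rules out a Condorcet winner.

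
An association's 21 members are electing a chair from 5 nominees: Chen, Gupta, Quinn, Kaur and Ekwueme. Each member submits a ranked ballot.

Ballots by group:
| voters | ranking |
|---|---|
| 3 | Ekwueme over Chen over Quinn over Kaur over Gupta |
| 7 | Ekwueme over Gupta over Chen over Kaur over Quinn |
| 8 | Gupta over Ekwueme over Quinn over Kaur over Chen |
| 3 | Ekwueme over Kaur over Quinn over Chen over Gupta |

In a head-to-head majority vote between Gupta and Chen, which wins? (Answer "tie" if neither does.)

Gupta

Ballots ranking Gupta above Chen: 7 + 8 = 15.
Ballots ranking Chen above Gupta: 21 − 15 = 6.
Gupta wins the head-to-head 15–6.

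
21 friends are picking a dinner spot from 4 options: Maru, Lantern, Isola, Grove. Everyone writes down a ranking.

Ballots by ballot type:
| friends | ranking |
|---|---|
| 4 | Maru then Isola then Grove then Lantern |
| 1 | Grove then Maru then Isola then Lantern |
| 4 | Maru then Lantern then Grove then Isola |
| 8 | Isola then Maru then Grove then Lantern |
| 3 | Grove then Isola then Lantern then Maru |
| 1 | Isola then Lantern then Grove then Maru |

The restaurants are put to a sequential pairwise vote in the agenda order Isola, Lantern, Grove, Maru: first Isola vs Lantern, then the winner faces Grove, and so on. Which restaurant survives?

Round 1: Isola vs Lantern — 17–4, Isola advances.
Round 2: Isola vs Grove — 13–8, Isola advances.
Round 3: Isola vs Maru — 12–9, Isola advances.
The agenda winner is Isola.

Isola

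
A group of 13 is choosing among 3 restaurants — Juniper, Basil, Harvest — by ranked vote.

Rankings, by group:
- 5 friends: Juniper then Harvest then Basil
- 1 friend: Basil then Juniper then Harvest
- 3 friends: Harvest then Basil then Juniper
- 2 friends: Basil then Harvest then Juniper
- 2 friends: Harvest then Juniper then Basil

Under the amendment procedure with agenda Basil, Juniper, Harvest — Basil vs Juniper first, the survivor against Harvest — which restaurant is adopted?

Harvest

Round 1: Basil vs Juniper — 6–7, Juniper advances.
Round 2: Juniper vs Harvest — 6–7, Harvest advances.
Harvest survives the agenda.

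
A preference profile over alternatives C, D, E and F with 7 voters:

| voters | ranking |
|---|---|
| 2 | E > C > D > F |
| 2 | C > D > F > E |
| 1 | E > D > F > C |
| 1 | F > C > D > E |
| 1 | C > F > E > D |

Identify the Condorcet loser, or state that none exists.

Head-to-head results (7 voters):
C vs D: C is ranked higher on 2+2+1+1 = 6 ballots, D on 1. C wins 6–1.
C vs E: 2+1+1 = 4 for C, 3 for E — C by 4–3.
C vs F: C preferred on 2+2+1 = 5 ballots; C wins 5–2.
D vs E: E wins 4–3.
D vs F: D, 5–2.
E vs F: 2+1 = 3 for E, 4 for F — F by 4–3.
No alternative is winless: C beats D; D beats F; E beats D; F beats E. There is no Condorcet loser.

none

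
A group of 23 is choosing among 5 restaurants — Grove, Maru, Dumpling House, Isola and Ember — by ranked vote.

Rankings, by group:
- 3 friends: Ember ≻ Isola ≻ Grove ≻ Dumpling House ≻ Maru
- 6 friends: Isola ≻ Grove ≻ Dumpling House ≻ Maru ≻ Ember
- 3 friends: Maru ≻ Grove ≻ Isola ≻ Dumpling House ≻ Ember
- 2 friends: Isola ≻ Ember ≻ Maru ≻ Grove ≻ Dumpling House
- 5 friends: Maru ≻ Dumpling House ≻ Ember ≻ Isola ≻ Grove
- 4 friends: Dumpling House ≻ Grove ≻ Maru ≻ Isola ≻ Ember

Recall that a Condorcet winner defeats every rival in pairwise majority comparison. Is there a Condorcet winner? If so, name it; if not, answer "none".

Head-to-head results (23 friends):
Grove vs Maru: Grove wins 13–10.
Grove vs Dumpling House: Grove, 14–9.
Grove vs Isola: Isola, 16–7.
Grove vs Ember: Grove, 13–10.
Maru–Dumpling House: Dumpling House 13–10.
Maru vs Isola: Maru, 12–11.
Maru–Ember: Maru 18–5.
Dumpling House–Isola: Isola 14–9.
Dumpling House–Ember: Dumpling House 18–5.
Isola vs Ember: Isola wins 15–8.
Each restaurant drops at least one matchup (Grove loses to Isola; Maru loses to Grove; Dumpling House loses to Grove; Isola loses to Maru; Ember loses to Grove); the cycle Grove > Maru > Isola > Grove rules out a Condorcet winner.

none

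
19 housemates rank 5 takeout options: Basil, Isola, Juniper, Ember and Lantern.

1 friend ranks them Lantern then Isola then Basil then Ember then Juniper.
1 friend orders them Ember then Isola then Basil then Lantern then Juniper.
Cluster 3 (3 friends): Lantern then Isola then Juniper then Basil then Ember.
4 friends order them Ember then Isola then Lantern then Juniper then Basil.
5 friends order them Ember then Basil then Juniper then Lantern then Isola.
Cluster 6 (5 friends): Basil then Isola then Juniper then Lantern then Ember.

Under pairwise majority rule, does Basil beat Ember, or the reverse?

Ballots ranking Basil above Ember: 1 + 3 + 5 = 9.
Ballots ranking Ember above Basil: 19 − 9 = 10.
Ember wins the head-to-head 10–9.

Ember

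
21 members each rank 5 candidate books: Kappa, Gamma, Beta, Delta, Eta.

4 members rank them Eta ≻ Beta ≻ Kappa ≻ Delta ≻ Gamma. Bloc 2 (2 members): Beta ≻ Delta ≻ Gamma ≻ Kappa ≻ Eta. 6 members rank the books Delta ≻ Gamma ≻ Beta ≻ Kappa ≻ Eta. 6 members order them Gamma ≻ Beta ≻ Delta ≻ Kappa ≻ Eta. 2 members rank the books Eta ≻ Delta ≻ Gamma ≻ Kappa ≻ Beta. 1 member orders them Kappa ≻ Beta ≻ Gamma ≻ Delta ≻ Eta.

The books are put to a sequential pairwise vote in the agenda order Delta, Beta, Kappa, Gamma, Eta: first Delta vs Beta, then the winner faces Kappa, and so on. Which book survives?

Round 1: Delta vs Beta — 8–13, Beta advances.
Round 2: Beta vs Kappa — 18–3, Beta advances.
Round 3: Beta vs Gamma — 7–14, Gamma advances.
Round 4: Gamma vs Eta — 15–6, Gamma advances.
Gamma survives the agenda.

Gamma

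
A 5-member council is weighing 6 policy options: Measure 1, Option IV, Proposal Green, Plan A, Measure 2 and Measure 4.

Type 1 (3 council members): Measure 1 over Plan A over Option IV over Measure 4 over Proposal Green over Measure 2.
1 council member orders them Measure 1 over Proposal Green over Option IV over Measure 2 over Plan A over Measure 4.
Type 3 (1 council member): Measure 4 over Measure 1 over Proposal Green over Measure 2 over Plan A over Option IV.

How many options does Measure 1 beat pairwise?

5

Measure 1 against each rival (5 council members):
Measure 1 vs Option IV: Measure 1 preferred on 3+1+1 = 5 ballots; Measure 1 wins 5–0.
Measure 1–Proposal Green: Measure 1 5–0.
Measure 1 vs Plan A: 5 to 0, Measure 1.
Measure 1 vs Measure 2: 3+1+1 = 5 for Measure 1, 0 for Measure 2 — Measure 1 by 5–0.
Measure 1 vs Measure 4: Measure 1 is ranked higher on 3+1 = 4 ballots, Measure 4 on 1. Measure 1 wins 4–1.
Measure 1 beats Option IV, Proposal Green, Plan A, Measure 2, Measure 4 — 5 pairwise wins.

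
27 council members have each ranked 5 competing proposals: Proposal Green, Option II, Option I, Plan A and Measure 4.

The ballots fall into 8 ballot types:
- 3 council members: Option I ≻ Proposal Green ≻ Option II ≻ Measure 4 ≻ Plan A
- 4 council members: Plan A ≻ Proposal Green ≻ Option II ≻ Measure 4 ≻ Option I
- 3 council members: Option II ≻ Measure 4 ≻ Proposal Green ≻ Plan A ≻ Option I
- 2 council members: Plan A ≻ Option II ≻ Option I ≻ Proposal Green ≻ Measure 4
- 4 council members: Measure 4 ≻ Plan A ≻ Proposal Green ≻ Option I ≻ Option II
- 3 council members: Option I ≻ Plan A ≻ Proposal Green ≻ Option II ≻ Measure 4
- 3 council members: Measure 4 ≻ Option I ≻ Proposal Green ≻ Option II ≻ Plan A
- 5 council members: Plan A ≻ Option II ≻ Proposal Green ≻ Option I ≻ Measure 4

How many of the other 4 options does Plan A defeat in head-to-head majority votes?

Plan A against each rival (27 council members):
Plan A vs Proposal Green: Plan A, 18–9.
Plan A vs Option II: Plan A is ranked higher on 4+2+4+3+5 = 18 ballots, Option II on 9. Plan A wins 18–9.
Plan A–Option I: Plan A 18–9.
Plan A vs Measure 4: 14 to 13, Plan A.
Plan A beats Proposal Green, Option II, Option I, Measure 4 — 4 pairwise wins.

4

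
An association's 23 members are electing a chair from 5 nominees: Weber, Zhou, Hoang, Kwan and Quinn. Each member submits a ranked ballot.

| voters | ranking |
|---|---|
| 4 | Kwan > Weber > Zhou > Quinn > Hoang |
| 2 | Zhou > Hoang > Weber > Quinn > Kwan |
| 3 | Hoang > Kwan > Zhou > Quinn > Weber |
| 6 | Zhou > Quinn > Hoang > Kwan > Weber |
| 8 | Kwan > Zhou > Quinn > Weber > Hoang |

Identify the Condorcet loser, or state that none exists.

Hoang

Head-to-head results (23 voters):
Weber vs Zhou: 4 to 19, Zhou.
Weber vs Hoang: Weber is ranked higher on 4+8 = 12 ballots, Hoang on 11. Weber wins 12–11.
Weber vs Kwan: Kwan, 21–2.
Weber vs Quinn: 4+2 = 6 for Weber, 17 for Quinn — Quinn by 17–6.
Zhou vs Hoang: 4+2+6+8 = 20 for Zhou, 3 for Hoang — Zhou by 20–3.
Zhou vs Kwan: Zhou is ranked higher on 2+6 = 8 ballots, Kwan on 15. Kwan wins 15–8.
Zhou vs Quinn: Zhou, 23–0.
Hoang vs Kwan: 2+3+6 = 11 for Hoang, 12 for Kwan — Kwan by 12–11.
Hoang vs Quinn: Quinn wins 18–5.
Kwan vs Quinn: 15 to 8, Kwan.
Hoang loses to every other candidate — it is the Condorcet loser.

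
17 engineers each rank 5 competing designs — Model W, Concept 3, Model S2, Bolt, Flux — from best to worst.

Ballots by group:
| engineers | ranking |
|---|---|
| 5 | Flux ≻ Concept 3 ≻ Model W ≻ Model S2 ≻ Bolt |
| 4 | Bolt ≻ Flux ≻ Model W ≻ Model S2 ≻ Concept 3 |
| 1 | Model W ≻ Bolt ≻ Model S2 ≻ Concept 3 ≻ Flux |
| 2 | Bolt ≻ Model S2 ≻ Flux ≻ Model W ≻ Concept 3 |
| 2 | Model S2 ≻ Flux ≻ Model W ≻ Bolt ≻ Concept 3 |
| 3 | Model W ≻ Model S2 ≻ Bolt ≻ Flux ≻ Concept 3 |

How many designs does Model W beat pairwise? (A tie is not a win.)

3

Model W against each rival (17 engineers):
Model W–Concept 3: Model W 12–5.
Model W–Model S2: Model W 13–4.
Model W vs Bolt: 11 to 6, Model W.
Model W–Flux: Flux 13–4.
Model W beats Concept 3, Model S2, Bolt; loses to Flux — 3 pairwise wins.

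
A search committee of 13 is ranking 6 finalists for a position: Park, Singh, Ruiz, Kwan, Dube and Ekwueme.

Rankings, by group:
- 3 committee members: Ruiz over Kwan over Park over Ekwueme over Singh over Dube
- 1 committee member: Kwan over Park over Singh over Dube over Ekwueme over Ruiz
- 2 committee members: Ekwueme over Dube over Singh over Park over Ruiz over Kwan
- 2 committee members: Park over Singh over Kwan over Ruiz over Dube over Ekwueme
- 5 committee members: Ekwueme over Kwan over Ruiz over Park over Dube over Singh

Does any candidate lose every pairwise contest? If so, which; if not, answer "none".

Head-to-head results (13 committee members):
Park vs Singh: Park is ranked higher on 3+1+2+5 = 11 ballots, Singh on 2. Park wins 11–2.
Park vs Ruiz: 5 to 8, Ruiz.
Park vs Kwan: Kwan wins 9–4.
Park–Dube: Park 11–2.
Park–Ekwueme: Ekwueme 7–6.
Singh vs Ruiz: Singh is ranked higher on 1+2+2 = 5 ballots, Ruiz on 8. Ruiz wins 8–5.
Singh vs Kwan: Singh preferred on 2+2 = 4 ballots; Kwan wins 9–4.
Singh vs Dube: Dube wins 7–6.
Singh vs Ekwueme: Singh is ranked higher on 1+2 = 3 ballots, Ekwueme on 10. Ekwueme wins 10–3.
Ruiz vs Kwan: Kwan, 8–5.
Ruiz vs Dube: Ruiz, 10–3.
Ruiz–Ekwueme: Ekwueme 8–5.
Kwan vs Dube: Kwan is ranked higher on 3+1+2+5 = 11 ballots, Dube on 2. Kwan wins 11–2.
Kwan–Ekwueme: Ekwueme 7–6.
Dube vs Ekwueme: Dube is ranked higher on 1+2 = 3 ballots, Ekwueme on 10. Ekwueme wins 10–3.
Singh loses to every other candidate — it is the Condorcet loser.

Singh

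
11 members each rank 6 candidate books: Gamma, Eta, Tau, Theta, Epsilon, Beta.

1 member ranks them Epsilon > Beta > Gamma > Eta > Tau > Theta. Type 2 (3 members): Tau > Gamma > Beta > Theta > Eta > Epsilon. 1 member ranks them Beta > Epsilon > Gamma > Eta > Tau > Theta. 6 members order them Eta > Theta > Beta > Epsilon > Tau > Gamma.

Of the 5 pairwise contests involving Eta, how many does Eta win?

Eta against each rival (11 members):
Eta vs Gamma: Eta preferred on 6 ballots; Eta wins 6–5.
Eta vs Tau: Eta preferred on 1+1+6 = 8 ballots; Eta wins 8–3.
Eta vs Theta: Eta wins 8–3.
Eta vs Epsilon: Eta is ranked higher on 3+6 = 9 ballots, Epsilon on 2. Eta wins 9–2.
Eta vs Beta: Eta, 6–5.
Eta beats Gamma, Tau, Theta, Epsilon, Beta — 5 pairwise wins.

5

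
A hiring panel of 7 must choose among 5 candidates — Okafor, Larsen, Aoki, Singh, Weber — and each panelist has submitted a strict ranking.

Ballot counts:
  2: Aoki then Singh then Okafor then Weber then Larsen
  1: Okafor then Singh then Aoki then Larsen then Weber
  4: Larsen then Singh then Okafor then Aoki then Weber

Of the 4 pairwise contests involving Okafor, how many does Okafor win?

Okafor against each rival (7 committee members):
Okafor vs Larsen: Larsen, 4–3.
Okafor vs Aoki: 1+4 = 5 for Okafor, 2 for Aoki — Okafor by 5–2.
Okafor vs Singh: Singh, 6–1.
Okafor vs Weber: Okafor is ranked higher on 2+1+4 = 7 ballots, Weber on 0. Okafor wins 7–0.
Okafor beats Aoki, Weber; loses to Larsen, Singh — 2 pairwise wins.

2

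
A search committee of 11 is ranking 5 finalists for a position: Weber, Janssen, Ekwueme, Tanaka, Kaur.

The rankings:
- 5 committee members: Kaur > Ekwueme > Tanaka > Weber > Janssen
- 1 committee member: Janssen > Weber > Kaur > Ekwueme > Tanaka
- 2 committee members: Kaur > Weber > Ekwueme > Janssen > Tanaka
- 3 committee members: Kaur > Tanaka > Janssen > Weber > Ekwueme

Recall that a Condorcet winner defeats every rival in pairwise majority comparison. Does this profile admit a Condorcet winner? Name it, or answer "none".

Kaur

Pairwise majorities:
Weber vs Janssen: 5+2 = 7 for Weber, 4 for Janssen — Weber by 7–4.
Weber vs Ekwueme: Weber preferred on 1+2+3 = 6 ballots; Weber wins 6–5.
Weber vs Tanaka: Weber is ranked higher on 1+2 = 3 ballots, Tanaka on 8. Tanaka wins 8–3.
Weber vs Kaur: 1 to 10, Kaur.
Janssen vs Ekwueme: 4 to 7, Ekwueme.
Janssen vs Tanaka: 1+2 = 3 for Janssen, 8 for Tanaka — Tanaka by 8–3.
Janssen vs Kaur: 1 to 10, Kaur.
Ekwueme vs Tanaka: 5+1+2 = 8 for Ekwueme, 3 for Tanaka — Ekwueme by 8–3.
Ekwueme vs Kaur: Ekwueme is ranked higher on 0 ballots, Kaur on 11. Kaur wins 11–0.
Tanaka vs Kaur: 0 to 11, Kaur.
Kaur wins every pairwise contest, so Kaur is the Condorcet winner.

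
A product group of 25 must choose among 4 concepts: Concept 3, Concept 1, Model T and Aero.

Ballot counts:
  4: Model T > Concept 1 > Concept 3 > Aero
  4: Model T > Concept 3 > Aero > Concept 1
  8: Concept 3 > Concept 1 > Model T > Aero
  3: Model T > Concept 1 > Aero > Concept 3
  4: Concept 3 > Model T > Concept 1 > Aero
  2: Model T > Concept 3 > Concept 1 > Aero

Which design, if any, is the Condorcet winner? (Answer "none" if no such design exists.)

Pairwise majorities:
Concept 3 vs Concept 1: 18 to 7, Concept 3.
Concept 3 vs Model T: Concept 3 is ranked higher on 8+4 = 12 ballots, Model T on 13. Model T wins 13–12.
Concept 3–Aero: Concept 3 22–3.
Concept 1–Model T: Model T 17–8.
Concept 1 vs Aero: Concept 1 preferred on 4+8+3+4+2 = 21 ballots; Concept 1 wins 21–4.
Model T vs Aero: Model T wins 25–0.
Only Model T has no losses; Model T is the Condorcet winner.

Model T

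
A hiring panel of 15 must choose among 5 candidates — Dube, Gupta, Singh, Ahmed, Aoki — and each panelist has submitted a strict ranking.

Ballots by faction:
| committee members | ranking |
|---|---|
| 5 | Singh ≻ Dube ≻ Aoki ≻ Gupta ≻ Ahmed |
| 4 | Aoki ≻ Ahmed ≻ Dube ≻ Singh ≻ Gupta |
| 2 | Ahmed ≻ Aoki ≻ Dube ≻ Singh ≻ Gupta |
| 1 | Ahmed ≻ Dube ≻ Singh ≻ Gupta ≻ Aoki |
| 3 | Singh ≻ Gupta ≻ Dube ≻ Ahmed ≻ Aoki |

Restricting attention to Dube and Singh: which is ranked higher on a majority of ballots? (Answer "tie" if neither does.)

Ballots ranking Dube above Singh: 4 + 2 + 1 = 7.
Ballots ranking Singh above Dube: 15 − 7 = 8.
Singh wins the head-to-head 8–7.

Singh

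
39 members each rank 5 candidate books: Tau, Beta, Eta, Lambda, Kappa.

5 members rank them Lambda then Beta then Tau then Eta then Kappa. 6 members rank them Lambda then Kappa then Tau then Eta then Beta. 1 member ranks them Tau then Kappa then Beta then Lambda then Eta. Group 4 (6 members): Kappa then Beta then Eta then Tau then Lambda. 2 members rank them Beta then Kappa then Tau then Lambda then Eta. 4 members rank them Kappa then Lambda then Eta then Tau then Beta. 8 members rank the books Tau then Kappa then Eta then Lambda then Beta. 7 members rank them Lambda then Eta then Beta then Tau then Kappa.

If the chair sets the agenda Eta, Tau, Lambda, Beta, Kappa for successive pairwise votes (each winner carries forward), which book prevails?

Kappa

Round 1: Eta vs Tau — 17–22, Tau advances.
Round 2: Tau vs Lambda — 17–22, Lambda advances.
Round 3: Lambda vs Beta — 30–9, Lambda advances.
Round 4: Lambda vs Kappa — 18–21, Kappa advances.
Kappa survives the agenda.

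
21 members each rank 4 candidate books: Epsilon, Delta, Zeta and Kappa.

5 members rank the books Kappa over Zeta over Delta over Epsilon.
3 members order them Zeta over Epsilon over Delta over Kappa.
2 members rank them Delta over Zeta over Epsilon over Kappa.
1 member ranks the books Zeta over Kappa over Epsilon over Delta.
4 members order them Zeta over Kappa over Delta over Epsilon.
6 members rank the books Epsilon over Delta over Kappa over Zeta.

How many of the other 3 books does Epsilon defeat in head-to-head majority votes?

1

Epsilon against each rival (21 members):
Epsilon–Delta: Delta 11–10.
Epsilon vs Zeta: 6 for Epsilon, 15 for Zeta — Zeta by 15–6.
Epsilon vs Kappa: Epsilon preferred on 3+2+6 = 11 ballots; Epsilon wins 11–10.
Epsilon beats Kappa; loses to Delta, Zeta — 1 pairwise win.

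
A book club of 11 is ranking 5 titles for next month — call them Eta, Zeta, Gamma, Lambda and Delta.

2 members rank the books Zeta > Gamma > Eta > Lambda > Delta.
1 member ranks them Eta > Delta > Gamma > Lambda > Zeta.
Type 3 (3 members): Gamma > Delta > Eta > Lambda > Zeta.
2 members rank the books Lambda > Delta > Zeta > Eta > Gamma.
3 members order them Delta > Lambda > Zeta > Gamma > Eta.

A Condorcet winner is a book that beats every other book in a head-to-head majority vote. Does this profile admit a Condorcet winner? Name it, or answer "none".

Head-to-head results (11 members):
Eta vs Zeta: 4 to 7, Zeta.
Eta vs Gamma: Gamma wins 8–3.
Eta vs Lambda: Eta wins 6–5.
Eta–Delta: Delta 8–3.
Zeta vs Gamma: Zeta, 7–4.
Zeta vs Lambda: 2 to 9, Lambda.
Zeta vs Delta: 2 for Zeta, 9 for Delta — Delta by 9–2.
Gamma–Lambda: Gamma 6–5.
Gamma vs Delta: Delta, 6–5.
Lambda vs Delta: 4 to 7, Delta.
Only Delta has no losses; Delta is the Condorcet winner.

Delta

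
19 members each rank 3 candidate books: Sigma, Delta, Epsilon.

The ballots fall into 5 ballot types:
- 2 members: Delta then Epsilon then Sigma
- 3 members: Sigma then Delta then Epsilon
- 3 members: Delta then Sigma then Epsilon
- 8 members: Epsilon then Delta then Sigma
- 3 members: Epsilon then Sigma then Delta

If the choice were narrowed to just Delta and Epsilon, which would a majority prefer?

Ballots ranking Delta above Epsilon: 2 + 3 + 3 = 8.
Ballots ranking Epsilon above Delta: 19 − 8 = 11.
Epsilon wins the head-to-head 11–8.

Epsilon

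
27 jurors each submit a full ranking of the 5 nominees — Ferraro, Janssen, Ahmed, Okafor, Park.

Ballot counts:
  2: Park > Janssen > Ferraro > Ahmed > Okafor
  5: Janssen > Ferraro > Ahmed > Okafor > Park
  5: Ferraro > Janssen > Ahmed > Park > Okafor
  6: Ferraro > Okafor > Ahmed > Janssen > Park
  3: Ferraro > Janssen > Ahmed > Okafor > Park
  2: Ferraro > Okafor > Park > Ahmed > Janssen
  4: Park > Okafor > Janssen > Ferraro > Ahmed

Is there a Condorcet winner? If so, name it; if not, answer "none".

Ferraro

Pairwise majorities:
Ferraro vs Janssen: Ferraro wins 16–11.
Ferraro vs Ahmed: Ferraro, 27–0.
Ferraro vs Okafor: Ferraro, 23–4.
Ferraro vs Park: Ferraro, 21–6.
Janssen vs Ahmed: Janssen wins 19–8.
Janssen vs Okafor: Janssen wins 15–12.
Janssen vs Park: Janssen, 19–8.
Ahmed vs Okafor: Ahmed wins 15–12.
Ahmed vs Park: Ahmed, 19–8.
Okafor–Park: Okafor 16–11.
Ferraro beats each of Janssen, Ahmed, Okafor, Park — Ferraro is the Condorcet winner.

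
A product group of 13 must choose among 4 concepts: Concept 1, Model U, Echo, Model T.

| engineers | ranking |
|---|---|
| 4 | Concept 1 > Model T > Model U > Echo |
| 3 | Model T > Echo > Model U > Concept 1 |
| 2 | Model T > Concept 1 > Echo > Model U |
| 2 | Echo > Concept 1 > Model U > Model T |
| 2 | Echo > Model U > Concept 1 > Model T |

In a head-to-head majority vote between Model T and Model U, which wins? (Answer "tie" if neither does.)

Ballots ranking Model T above Model U: 4 + 3 + 2 = 9.
Ballots ranking Model U above Model T: 13 − 9 = 4.
Model T wins the head-to-head 9–4.

Model T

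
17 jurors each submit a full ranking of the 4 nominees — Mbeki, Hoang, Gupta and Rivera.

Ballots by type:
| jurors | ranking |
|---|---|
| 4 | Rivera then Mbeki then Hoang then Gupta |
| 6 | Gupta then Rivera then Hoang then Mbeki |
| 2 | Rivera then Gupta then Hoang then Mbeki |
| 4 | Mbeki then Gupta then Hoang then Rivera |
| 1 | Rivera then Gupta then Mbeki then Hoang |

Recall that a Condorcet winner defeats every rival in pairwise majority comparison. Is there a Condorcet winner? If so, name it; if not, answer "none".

Head-to-head results (17 jurors):
Mbeki vs Hoang: Mbeki wins 9–8.
Mbeki vs Gupta: 4+4 = 8 for Mbeki, 9 for Gupta — Gupta by 9–8.
Mbeki vs Rivera: Rivera, 13–4.
Hoang vs Gupta: 4 for Hoang, 13 for Gupta — Gupta by 13–4.
Hoang vs Rivera: Rivera wins 13–4.
Gupta vs Rivera: Gupta, 10–7.
Only Gupta has no losses; Gupta is the Condorcet winner.

Gupta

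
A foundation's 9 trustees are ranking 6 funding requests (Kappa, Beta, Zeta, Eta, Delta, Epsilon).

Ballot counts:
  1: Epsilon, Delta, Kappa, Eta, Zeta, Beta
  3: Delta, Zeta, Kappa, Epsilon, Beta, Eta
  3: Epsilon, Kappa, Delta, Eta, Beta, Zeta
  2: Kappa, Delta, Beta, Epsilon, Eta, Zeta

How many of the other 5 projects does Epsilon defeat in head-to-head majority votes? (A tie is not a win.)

3

Epsilon against each rival (9 reviewers):
Epsilon vs Kappa: Kappa, 5–4.
Epsilon vs Beta: Epsilon is ranked higher on 1+3+3 = 7 ballots, Beta on 2. Epsilon wins 7–2.
Epsilon vs Zeta: 1+3+2 = 6 for Epsilon, 3 for Zeta — Epsilon by 6–3.
Epsilon vs Eta: Epsilon is ranked higher on 1+3+3+2 = 9 ballots, Eta on 0. Epsilon wins 9–0.
Epsilon vs Delta: 4 to 5, Delta.
Epsilon beats Beta, Zeta, Eta; loses to Kappa, Delta — 3 pairwise wins.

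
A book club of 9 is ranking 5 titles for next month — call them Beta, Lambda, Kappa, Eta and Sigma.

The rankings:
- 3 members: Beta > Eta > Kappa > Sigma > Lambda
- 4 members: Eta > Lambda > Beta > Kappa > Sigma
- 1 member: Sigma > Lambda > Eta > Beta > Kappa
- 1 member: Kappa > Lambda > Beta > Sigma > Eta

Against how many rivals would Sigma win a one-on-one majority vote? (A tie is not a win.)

0

Sigma against each rival (9 members):
Sigma vs Beta: Beta wins 8–1.
Sigma vs Lambda: Sigma is ranked higher on 3+1 = 4 ballots, Lambda on 5. Lambda wins 5–4.
Sigma vs Kappa: Kappa, 8–1.
Sigma vs Eta: 1+1 = 2 for Sigma, 7 for Eta — Eta by 7–2.
Sigma beats no one; loses to Beta, Lambda, Kappa, Eta — 0 pairwise wins.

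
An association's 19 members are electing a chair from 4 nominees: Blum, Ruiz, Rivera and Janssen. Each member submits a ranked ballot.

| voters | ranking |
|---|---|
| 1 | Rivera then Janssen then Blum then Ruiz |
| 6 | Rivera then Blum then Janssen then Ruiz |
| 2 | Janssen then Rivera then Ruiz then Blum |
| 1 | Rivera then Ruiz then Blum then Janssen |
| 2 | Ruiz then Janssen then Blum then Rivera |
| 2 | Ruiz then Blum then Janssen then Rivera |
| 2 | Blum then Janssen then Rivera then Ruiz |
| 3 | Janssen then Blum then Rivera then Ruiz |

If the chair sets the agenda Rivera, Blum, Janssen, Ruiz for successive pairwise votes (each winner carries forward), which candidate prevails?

Janssen

Round 1: Rivera vs Blum — 10–9, Rivera advances.
Round 2: Rivera vs Janssen — 8–11, Janssen advances.
Round 3: Janssen vs Ruiz — 14–5, Janssen advances.
The agenda winner is Janssen.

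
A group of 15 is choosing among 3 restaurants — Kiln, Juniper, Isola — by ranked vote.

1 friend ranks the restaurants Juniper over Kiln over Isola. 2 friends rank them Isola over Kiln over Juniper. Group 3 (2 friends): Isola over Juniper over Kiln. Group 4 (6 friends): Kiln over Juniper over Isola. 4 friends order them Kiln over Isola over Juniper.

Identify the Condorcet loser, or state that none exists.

Juniper

Pairwise majorities:
Kiln vs Juniper: Kiln wins 12–3.
Kiln–Isola: Kiln 11–4.
Juniper vs Isola: 1+6 = 7 for Juniper, 8 for Isola — Isola by 8–7.
Juniper loses to every other restaurant — it is the Condorcet loser.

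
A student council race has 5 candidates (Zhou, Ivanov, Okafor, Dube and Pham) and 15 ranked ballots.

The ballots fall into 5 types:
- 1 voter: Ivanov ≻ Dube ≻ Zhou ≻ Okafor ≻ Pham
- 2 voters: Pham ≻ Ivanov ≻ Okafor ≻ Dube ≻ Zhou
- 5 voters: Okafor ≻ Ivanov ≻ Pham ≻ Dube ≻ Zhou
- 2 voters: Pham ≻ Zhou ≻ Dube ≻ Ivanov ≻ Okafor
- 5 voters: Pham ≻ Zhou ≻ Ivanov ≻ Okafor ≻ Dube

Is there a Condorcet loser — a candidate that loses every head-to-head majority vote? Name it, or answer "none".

none

Pairwise majorities:
Zhou–Ivanov: Ivanov 8–7.
Zhou vs Okafor: Zhou wins 8–7.
Zhou vs Dube: Dube wins 8–7.
Zhou vs Pham: Zhou is ranked higher on 1 ballot, Pham on 14. Pham wins 14–1.
Ivanov vs Okafor: Ivanov, 10–5.
Ivanov vs Dube: 13 to 2, Ivanov.
Ivanov vs Pham: Pham, 9–6.
Okafor vs Dube: Okafor, 12–3.
Okafor vs Pham: Pham, 9–6.
Dube vs Pham: 1 to 14, Pham.
Every candidate wins at least one matchup (Zhou beats Okafor; Ivanov beats Zhou; Okafor beats Dube; Dube beats Zhou; Pham beats Zhou), so there is no Condorcet loser.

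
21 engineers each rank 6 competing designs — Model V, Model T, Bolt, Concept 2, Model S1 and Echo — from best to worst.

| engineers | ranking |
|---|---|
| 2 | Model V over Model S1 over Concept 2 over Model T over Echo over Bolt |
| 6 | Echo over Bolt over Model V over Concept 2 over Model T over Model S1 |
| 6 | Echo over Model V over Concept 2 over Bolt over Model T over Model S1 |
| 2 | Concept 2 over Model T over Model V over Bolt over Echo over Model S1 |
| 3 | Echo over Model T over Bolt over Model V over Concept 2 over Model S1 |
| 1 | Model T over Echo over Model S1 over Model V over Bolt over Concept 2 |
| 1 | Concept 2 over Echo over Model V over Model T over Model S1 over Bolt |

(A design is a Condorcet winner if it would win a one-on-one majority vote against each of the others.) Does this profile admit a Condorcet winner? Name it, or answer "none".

Echo

Check each pair by majority over 21 ballots:
Model V vs Model T: Model V, 15–6.
Model V vs Bolt: 12 to 9, Model V.
Model V vs Concept 2: Model V wins 18–3.
Model V vs Model S1: Model V, 20–1.
Model V vs Echo: Model V is ranked higher on 2+2 = 4 ballots, Echo on 17. Echo wins 17–4.
Model T–Bolt: Bolt 12–9.
Model T–Concept 2: Concept 2 17–4.
Model T vs Model S1: Model T is ranked higher on 6+6+2+3+1+1 = 19 ballots, Model S1 on 2. Model T wins 19–2.
Model T vs Echo: 5 to 16, Echo.
Bolt vs Concept 2: Concept 2 wins 11–10.
Bolt vs Model S1: 6+6+2+3 = 17 for Bolt, 4 for Model S1 — Bolt by 17–4.
Bolt vs Echo: Echo wins 19–2.
Concept 2–Model S1: Concept 2 18–3.
Concept 2 vs Echo: Echo, 16–5.
Model S1 vs Echo: 2 for Model S1, 19 for Echo — Echo by 19–2.
Echo defeats every rival head-to-head and is the Condorcet winner.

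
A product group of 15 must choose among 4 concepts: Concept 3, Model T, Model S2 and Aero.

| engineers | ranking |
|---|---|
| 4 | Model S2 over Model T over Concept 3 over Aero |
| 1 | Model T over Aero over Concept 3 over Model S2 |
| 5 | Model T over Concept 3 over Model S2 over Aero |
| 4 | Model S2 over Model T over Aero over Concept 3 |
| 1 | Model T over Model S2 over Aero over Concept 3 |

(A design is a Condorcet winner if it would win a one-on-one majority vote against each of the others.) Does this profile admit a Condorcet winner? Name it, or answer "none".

Model S2

Head-to-head results (15 engineers):
Concept 3–Model T: Model T 15–0.
Concept 3–Model S2: Model S2 9–6.
Concept 3–Aero: Concept 3 9–6.
Model T vs Model S2: Model S2 wins 8–7.
Model T vs Aero: Model T wins 15–0.
Model S2 vs Aero: Model S2 wins 14–1.
Model S2 wins every pairwise contest, so Model S2 is the Condorcet winner.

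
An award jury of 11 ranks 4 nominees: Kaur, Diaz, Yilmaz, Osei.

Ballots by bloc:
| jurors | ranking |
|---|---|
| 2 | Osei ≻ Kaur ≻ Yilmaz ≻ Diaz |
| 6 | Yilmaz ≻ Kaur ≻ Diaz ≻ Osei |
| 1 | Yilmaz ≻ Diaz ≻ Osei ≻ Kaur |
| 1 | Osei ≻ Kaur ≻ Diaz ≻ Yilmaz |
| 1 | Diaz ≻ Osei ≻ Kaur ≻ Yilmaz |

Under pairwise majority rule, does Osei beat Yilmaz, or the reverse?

Ballots ranking Osei above Yilmaz: 2 + 1 + 1 = 4.
Ballots ranking Yilmaz above Osei: 11 − 4 = 7.
Yilmaz wins the head-to-head 7–4.

Yilmaz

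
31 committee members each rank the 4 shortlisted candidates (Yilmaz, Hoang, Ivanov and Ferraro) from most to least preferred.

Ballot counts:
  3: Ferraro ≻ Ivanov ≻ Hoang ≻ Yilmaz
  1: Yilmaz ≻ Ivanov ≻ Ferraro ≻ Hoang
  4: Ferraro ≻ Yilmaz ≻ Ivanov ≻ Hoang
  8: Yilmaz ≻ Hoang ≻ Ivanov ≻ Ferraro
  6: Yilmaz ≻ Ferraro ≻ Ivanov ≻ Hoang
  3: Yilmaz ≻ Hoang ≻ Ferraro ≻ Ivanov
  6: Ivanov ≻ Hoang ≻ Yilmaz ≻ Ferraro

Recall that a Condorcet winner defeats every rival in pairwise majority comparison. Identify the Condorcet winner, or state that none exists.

Pairwise majorities:
Yilmaz vs Hoang: 1+4+8+6+3 = 22 for Yilmaz, 9 for Hoang — Yilmaz by 22–9.
Yilmaz vs Ivanov: 1+4+8+6+3 = 22 for Yilmaz, 9 for Ivanov — Yilmaz by 22–9.
Yilmaz vs Ferraro: 1+8+6+3+6 = 24 for Yilmaz, 7 for Ferraro — Yilmaz by 24–7.
Hoang vs Ivanov: 8+3 = 11 for Hoang, 20 for Ivanov — Ivanov by 20–11.
Hoang vs Ferraro: 8+3+6 = 17 for Hoang, 14 for Ferraro — Hoang by 17–14.
Ivanov vs Ferraro: 15 to 16, Ferraro.
Yilmaz beats each of Hoang, Ivanov, Ferraro — Yilmaz is the Condorcet winner.

Yilmaz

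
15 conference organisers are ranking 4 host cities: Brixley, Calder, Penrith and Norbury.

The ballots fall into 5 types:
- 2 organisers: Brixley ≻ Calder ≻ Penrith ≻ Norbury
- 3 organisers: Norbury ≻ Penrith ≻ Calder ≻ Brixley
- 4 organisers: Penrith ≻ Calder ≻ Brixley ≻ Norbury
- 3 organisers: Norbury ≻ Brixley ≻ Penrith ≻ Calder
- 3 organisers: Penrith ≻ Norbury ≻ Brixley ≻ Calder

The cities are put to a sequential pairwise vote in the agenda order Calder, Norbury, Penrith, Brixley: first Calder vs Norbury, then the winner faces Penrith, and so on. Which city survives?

Penrith

Round 1: Calder vs Norbury — 6–9, Norbury advances.
Round 2: Norbury vs Penrith — 6–9, Penrith advances.
Round 3: Penrith vs Brixley — 10–5, Penrith advances.
The agenda winner is Penrith.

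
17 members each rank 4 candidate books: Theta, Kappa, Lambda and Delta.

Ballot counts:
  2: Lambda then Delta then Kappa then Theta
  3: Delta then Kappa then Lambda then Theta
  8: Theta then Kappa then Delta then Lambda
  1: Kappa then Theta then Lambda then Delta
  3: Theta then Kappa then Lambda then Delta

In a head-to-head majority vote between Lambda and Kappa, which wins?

Kappa

Ballots ranking Lambda above Kappa: 2.
Ballots ranking Kappa above Lambda: 17 − 2 = 15.
Kappa wins the head-to-head 15–2.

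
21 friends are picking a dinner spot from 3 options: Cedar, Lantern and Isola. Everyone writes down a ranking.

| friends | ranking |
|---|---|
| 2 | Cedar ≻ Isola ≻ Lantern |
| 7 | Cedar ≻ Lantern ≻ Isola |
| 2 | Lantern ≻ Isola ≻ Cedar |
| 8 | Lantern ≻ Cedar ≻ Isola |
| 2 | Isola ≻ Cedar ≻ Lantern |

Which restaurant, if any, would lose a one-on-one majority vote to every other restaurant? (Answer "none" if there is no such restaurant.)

Isola

Pairwise majorities:
Cedar vs Lantern: 2+7+2 = 11 for Cedar, 10 for Lantern — Cedar by 11–10.
Cedar vs Isola: Cedar preferred on 2+7+8 = 17 ballots; Cedar wins 17–4.
Lantern vs Isola: 7+2+8 = 17 for Lantern, 4 for Isola — Lantern by 17–4.
Isola loses to every other restaurant — it is the Condorcet loser.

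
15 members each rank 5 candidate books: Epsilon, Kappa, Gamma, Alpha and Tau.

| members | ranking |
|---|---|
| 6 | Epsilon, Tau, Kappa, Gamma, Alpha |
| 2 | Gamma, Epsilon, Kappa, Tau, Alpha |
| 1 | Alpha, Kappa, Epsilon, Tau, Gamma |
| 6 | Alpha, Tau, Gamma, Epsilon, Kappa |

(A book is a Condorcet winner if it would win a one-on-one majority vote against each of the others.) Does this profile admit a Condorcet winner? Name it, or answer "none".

Check each pair by majority over 15 ballots:
Epsilon vs Kappa: Epsilon is ranked higher on 6+2+6 = 14 ballots, Kappa on 1. Epsilon wins 14–1.
Epsilon vs Gamma: Epsilon is ranked higher on 6+1 = 7 ballots, Gamma on 8. Gamma wins 8–7.
Epsilon vs Alpha: 8 to 7, Epsilon.
Epsilon vs Tau: 6+2+1 = 9 for Epsilon, 6 for Tau — Epsilon by 9–6.
Kappa vs Gamma: Kappa is ranked higher on 6+1 = 7 ballots, Gamma on 8. Gamma wins 8–7.
Kappa vs Alpha: Kappa is ranked higher on 6+2 = 8 ballots, Alpha on 7. Kappa wins 8–7.
Kappa vs Tau: Kappa is ranked higher on 2+1 = 3 ballots, Tau on 12. Tau wins 12–3.
Gamma vs Alpha: Gamma is ranked higher on 6+2 = 8 ballots, Alpha on 7. Gamma wins 8–7.
Gamma vs Tau: 2 for Gamma, 13 for Tau — Tau by 13–2.
Alpha vs Tau: Alpha preferred on 1+6 = 7 ballots; Tau wins 8–7.
Each book drops at least one matchup (Epsilon loses to Gamma; Kappa loses to Epsilon; Gamma loses to Tau; Alpha loses to Epsilon; Tau loses to Epsilon); the cycle Epsilon beats Tau beats Gamma beats Epsilon rules out a Condorcet winner.

none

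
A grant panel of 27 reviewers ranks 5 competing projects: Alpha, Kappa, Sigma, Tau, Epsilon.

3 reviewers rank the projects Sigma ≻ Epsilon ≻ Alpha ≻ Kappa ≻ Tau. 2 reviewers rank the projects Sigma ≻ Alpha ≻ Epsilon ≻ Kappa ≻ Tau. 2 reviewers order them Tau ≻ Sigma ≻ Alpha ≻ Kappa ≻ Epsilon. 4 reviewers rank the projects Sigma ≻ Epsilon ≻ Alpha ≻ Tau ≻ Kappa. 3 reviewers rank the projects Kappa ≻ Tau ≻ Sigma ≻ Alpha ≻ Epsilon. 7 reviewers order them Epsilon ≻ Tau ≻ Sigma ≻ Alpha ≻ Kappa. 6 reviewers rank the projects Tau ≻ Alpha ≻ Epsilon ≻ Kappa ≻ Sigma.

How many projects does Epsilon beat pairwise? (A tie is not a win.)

Epsilon against each rival (27 reviewers):
Epsilon vs Alpha: 14 to 13, Epsilon.
Epsilon vs Kappa: Epsilon preferred on 3+2+4+7+6 = 22 ballots; Epsilon wins 22–5.
Epsilon vs Sigma: Epsilon preferred on 7+6 = 13 ballots; Sigma wins 14–13.
Epsilon vs Tau: Epsilon, 16–11.
Epsilon beats Alpha, Kappa, Tau; loses to Sigma — 3 pairwise wins.

3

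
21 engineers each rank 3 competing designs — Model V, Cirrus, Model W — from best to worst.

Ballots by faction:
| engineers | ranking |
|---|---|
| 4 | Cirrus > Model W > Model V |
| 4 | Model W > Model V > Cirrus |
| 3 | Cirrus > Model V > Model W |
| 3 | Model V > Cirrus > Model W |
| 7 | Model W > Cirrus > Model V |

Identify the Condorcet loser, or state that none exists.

Model V

Pairwise majorities:
Model V vs Cirrus: Cirrus wins 14–7.
Model V vs Model W: Model V preferred on 3+3 = 6 ballots; Model W wins 15–6.
Cirrus vs Model W: 10 to 11, Model W.
Model V loses to every other design — it is the Condorcet loser.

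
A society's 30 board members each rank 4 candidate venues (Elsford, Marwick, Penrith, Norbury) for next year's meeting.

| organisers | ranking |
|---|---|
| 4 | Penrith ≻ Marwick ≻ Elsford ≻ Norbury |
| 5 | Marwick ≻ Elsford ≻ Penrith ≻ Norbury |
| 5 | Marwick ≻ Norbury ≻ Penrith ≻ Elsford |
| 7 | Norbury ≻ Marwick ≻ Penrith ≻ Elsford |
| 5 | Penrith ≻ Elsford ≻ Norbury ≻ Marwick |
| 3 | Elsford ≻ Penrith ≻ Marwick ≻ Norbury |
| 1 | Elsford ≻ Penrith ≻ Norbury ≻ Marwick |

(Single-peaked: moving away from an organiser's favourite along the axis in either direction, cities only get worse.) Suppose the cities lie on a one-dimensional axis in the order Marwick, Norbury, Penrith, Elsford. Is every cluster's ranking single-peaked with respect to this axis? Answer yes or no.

Axis positions: Marwick=1, Norbury=2, Penrith=3, Elsford=4.
Cluster 1: ranking walks positions 3-1-4-2; Marwick is ranked above Norbury even though Norbury lies between Marwick and the peak Penrith on the axis — preferences dip and rise again. Not single-peaked.
Cluster 2: ranking walks positions 1-4-3-2; Elsford is ranked above Norbury even though Norbury lies between Elsford and the peak Marwick on the axis — preferences dip and rise again. Not single-peaked.
Cluster 3 (peak Marwick at position 1): ranking walks positions 1-2-3-4, expanding outward from the peak — single-peaked.
Cluster 4 (peak Norbury at position 2): ranking walks positions 2-1-3-4, expanding outward from the peak — single-peaked.
Cluster 5 (peak Penrith at position 3): ranking walks positions 3-4-2-1, expanding outward from the peak — single-peaked.
Cluster 6: ranking walks positions 4-3-1-2; Marwick is ranked above Norbury even though Norbury lies between Marwick and the peak Elsford on the axis — preferences dip and rise again. Not single-peaked.
Cluster 7 (peak Elsford at position 4): ranking walks positions 4-3-2-1, expanding outward from the peak — single-peaked.
Cluster 1 violates single-peakedness, so the profile is not single-peaked on this axis.

no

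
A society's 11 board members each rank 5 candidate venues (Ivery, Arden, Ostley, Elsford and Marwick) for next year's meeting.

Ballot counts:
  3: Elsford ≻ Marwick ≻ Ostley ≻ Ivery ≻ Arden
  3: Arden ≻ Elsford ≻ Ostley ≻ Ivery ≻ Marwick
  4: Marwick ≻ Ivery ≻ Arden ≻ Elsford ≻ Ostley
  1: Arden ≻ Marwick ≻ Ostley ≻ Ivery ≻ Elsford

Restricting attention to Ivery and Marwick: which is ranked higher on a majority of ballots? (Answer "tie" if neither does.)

Ballots ranking Ivery above Marwick: 3.
Ballots ranking Marwick above Ivery: 11 − 3 = 8.
Marwick wins the head-to-head 8–3.

Marwick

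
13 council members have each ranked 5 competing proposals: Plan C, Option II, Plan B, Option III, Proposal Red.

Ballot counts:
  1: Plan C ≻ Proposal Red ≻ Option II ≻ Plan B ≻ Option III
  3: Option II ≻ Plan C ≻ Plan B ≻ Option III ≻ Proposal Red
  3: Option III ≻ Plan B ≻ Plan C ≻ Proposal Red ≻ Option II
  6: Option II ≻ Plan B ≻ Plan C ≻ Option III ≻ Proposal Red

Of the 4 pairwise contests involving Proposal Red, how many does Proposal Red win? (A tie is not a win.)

Proposal Red against each rival (13 council members):
Proposal Red vs Plan C: Proposal Red preferred on 0 ballots; Plan C wins 13–0.
Proposal Red vs Option II: 4 to 9, Option II.
Proposal Red–Plan B: Plan B 12–1.
Proposal Red vs Option III: Option III wins 12–1.
Proposal Red beats no one; loses to Plan C, Option II, Plan B, Option III — 0 pairwise wins.

0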